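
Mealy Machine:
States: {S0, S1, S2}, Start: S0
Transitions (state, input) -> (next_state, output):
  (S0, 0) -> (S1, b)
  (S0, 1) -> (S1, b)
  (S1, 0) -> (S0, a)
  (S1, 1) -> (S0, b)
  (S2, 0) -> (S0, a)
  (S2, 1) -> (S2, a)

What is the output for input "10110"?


Step-by-step:
  (S0, 1) -> (S1, b)
  (S1, 0) -> (S0, a)
  (S0, 1) -> (S1, b)
  (S1, 1) -> (S0, b)
  (S0, 0) -> (S1, b)

"babbb"


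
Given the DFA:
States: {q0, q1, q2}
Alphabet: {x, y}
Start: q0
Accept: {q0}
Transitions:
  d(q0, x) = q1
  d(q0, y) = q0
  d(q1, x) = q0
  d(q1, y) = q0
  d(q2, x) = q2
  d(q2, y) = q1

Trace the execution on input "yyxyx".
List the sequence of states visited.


Input: yyxyx
d(q0, y) = q0
d(q0, y) = q0
d(q0, x) = q1
d(q1, y) = q0
d(q0, x) = q1


q0 -> q0 -> q0 -> q1 -> q0 -> q1


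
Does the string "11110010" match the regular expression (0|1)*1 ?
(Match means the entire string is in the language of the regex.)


|string| = 8; first = '1'; last = '0'

No, "11110010" does not match (0|1)*1


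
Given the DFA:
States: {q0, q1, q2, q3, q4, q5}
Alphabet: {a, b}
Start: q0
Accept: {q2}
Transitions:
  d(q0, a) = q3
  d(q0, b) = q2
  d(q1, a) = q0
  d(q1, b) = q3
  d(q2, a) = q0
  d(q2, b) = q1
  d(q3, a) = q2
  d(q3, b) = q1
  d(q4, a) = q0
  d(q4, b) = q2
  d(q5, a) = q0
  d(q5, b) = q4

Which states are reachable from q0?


BFS from q0:
  layer 0: {q0}
  layer 1: {q2, q3}
  layer 2: {q1}

{q0, q1, q2, q3}


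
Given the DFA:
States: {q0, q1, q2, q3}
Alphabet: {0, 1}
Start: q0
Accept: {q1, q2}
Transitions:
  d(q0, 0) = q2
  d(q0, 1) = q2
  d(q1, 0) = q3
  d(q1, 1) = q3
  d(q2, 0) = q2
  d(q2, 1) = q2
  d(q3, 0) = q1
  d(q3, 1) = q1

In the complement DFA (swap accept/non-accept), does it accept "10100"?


Trace: q0 -> q2 -> q2 -> q2 -> q2 -> q2
Final: q2
Original accept: {q1, q2}
Complement: q2 is in original accept

No, complement rejects (original accepts)


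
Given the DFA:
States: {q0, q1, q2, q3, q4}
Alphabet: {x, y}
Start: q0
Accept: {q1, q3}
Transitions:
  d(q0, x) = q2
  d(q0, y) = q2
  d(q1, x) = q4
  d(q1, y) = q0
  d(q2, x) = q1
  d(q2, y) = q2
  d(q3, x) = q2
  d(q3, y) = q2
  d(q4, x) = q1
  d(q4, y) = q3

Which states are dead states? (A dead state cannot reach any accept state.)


Forward reachability from each state:
  q0 -> reaches accept state q1 (live)
  q1 -> reaches accept state q1 (live)
  q2 -> reaches accept state q1 (live)
  q3 -> reaches accept state q1 (live)
  q4 -> reaches accept state q1 (live)

None (all states can reach an accept state)


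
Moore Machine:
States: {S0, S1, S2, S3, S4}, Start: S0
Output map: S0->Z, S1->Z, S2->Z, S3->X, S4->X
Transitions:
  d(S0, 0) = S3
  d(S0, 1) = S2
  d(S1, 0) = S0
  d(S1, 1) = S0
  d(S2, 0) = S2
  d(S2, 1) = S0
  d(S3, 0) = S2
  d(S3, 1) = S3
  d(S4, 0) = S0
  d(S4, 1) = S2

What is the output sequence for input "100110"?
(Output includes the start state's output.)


Start: S0 (output Z)
  --1--> S2 (output Z)
  --0--> S2 (output Z)
  --0--> S2 (output Z)
  --1--> S0 (output Z)
  --1--> S2 (output Z)
  --0--> S2 (output Z)

"ZZZZZZZ"


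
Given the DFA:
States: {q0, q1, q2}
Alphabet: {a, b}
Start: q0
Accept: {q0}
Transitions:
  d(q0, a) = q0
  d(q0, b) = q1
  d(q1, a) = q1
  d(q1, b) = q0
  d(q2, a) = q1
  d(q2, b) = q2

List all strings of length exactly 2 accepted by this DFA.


All strings of length 2: 4 total
Accepted: 2

"aa", "bb"


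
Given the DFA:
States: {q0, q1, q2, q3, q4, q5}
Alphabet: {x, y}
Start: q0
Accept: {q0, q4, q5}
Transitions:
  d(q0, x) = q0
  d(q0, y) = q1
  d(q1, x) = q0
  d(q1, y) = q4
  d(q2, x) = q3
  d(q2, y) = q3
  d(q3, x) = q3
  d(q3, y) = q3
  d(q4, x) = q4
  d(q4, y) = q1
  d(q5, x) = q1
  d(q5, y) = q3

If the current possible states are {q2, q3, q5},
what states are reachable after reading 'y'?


Apply transition on 'y' from each current state:
  d(q2, y) = q3
  d(q3, y) = q3
  d(q5, y) = q3

{q3}


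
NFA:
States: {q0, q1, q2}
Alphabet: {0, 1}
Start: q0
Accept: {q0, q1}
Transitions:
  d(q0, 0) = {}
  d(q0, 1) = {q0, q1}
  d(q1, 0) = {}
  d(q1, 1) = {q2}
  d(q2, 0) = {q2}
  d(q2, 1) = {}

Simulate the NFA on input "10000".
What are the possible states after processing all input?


Start: {q0}
  --1--> {q0, q1}
  --0--> {}
  --0--> {}
  --0--> {}
  --0--> {}

{} (empty set, no valid transitions)


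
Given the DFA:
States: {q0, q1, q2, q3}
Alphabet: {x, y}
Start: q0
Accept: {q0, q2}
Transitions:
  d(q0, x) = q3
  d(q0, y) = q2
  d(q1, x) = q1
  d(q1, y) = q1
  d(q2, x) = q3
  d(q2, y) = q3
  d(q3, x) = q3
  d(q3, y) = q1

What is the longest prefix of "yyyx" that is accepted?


Run the DFA, marking each prefix where the state is accepting:
  "" -> q0 [accept]
  "y" -> q2 [accept]
  "yy" -> q3 [reject]
  "yyy" -> q1 [reject]
  "yyyx" -> q1 [reject]

"y"


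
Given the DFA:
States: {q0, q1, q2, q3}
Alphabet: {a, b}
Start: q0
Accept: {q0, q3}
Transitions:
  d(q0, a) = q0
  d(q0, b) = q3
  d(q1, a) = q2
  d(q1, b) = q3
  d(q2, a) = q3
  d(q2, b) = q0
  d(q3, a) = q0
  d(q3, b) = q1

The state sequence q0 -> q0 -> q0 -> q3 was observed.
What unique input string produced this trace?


Trace back each transition to find the symbol:
  q0 --[a]--> q0
  q0 --[a]--> q0
  q0 --[b]--> q3

"aab"


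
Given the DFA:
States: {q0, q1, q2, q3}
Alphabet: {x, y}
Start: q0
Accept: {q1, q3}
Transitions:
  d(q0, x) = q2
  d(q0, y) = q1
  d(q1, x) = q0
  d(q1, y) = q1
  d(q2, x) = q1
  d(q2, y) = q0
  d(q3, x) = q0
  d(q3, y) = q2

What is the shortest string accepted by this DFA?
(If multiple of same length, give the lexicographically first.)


BFS by string length (lex-first path to each state shown):
  len 0: q0<-""
  len 1: q1<-"y", q2<-"x"
Found accept state at length 1.

"y"


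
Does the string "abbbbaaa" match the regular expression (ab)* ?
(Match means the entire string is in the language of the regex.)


|string| = 8; first = 'a'; last = 'a'

No, "abbbbaaa" does not match (ab)*


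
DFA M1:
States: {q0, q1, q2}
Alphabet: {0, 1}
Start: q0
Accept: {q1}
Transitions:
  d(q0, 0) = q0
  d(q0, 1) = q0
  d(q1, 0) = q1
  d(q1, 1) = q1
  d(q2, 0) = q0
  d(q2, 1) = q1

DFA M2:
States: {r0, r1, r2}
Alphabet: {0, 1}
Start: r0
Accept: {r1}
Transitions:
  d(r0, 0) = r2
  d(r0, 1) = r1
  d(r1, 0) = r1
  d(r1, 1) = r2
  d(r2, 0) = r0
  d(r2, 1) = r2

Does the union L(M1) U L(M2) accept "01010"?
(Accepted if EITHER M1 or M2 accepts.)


M1: final=q0 accepted=False
M2: final=r1 accepted=True

Yes, union accepts


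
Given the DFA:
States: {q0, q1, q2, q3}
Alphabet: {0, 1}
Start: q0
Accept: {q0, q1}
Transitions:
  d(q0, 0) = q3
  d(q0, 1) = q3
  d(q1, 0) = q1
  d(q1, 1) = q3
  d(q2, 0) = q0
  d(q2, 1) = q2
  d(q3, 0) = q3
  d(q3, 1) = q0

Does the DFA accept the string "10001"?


Trace: q0 -> q3 -> q3 -> q3 -> q3 -> q0
Final state: q0
Accept states: {q0, q1}

Yes, accepted (final state q0 is an accept state)


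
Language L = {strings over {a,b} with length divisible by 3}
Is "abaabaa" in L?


length = 7; 7 mod 3 = 1

No, "abaabaa" is not in L


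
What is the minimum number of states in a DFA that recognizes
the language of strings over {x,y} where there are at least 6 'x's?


States: count = 0, 1, ..., 5, and a final '>= 6' state.
Total: 6 + 1 = 7. Accept = '>= 6' state.

7


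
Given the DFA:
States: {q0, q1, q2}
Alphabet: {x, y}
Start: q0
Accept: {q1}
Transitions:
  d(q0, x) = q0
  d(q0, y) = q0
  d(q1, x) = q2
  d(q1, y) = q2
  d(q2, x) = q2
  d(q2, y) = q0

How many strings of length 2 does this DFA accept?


Enumerating all length-2 strings:
  "xx" -> q0 [reject]
  "xy" -> q0 [reject]
  "yx" -> q0 [reject]
  "yy" -> q0 [reject]

0 out of 4


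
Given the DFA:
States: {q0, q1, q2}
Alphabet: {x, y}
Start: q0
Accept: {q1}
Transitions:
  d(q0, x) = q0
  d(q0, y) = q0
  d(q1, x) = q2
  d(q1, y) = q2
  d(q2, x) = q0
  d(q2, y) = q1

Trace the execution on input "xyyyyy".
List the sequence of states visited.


Input: xyyyyy
d(q0, x) = q0
d(q0, y) = q0
d(q0, y) = q0
d(q0, y) = q0
d(q0, y) = q0
d(q0, y) = q0


q0 -> q0 -> q0 -> q0 -> q0 -> q0 -> q0


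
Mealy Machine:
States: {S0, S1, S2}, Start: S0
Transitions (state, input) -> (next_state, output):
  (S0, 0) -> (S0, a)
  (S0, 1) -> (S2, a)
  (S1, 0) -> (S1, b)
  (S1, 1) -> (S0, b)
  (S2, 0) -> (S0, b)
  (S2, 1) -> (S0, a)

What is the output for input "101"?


Step-by-step:
  (S0, 1) -> (S2, a)
  (S2, 0) -> (S0, b)
  (S0, 1) -> (S2, a)

"aba"


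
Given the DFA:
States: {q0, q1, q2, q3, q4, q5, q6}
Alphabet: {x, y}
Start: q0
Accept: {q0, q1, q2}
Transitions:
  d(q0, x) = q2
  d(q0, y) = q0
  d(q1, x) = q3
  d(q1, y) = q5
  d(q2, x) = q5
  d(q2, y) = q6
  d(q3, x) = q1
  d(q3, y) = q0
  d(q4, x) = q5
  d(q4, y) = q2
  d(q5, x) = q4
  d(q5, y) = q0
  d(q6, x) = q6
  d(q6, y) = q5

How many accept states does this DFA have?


Accept states listed: {q0, q1, q2}
Counting: q0(1) q1(2) q2(3)

3


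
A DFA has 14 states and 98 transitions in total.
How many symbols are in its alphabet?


Each state has exactly one transition per symbol.
|alphabet| = transitions / states = 98 / 14 = 7

7


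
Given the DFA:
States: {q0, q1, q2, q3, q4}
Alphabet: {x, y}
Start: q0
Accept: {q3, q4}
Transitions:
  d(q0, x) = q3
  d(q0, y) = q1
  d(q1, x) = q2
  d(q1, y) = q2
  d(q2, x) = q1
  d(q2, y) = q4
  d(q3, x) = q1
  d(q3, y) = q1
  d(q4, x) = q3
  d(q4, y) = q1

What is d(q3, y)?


Looking up transition d(q3, y)

q1


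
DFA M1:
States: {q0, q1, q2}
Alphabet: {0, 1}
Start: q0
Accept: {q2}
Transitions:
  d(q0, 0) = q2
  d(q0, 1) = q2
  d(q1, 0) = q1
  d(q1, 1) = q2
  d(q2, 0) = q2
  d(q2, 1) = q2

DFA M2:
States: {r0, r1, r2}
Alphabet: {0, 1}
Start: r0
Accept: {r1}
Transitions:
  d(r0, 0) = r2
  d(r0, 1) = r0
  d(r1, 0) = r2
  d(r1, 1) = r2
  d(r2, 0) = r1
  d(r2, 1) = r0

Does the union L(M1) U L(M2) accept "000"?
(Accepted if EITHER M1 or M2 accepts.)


M1: final=q2 accepted=True
M2: final=r2 accepted=False

Yes, union accepts


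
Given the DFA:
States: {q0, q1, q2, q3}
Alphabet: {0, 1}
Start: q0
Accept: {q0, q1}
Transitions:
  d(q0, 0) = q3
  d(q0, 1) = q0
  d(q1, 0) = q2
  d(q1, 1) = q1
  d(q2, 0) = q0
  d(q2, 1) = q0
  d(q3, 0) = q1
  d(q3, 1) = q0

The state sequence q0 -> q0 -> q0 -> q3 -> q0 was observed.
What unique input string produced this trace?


Trace back each transition to find the symbol:
  q0 --[1]--> q0
  q0 --[1]--> q0
  q0 --[0]--> q3
  q3 --[1]--> q0

"1101"


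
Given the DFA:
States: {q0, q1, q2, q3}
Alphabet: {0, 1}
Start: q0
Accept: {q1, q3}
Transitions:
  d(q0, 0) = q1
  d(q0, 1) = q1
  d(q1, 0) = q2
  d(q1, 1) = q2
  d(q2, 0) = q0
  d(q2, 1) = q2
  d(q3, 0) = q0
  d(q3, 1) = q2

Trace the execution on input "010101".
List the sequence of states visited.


Input: 010101
d(q0, 0) = q1
d(q1, 1) = q2
d(q2, 0) = q0
d(q0, 1) = q1
d(q1, 0) = q2
d(q2, 1) = q2


q0 -> q1 -> q2 -> q0 -> q1 -> q2 -> q2


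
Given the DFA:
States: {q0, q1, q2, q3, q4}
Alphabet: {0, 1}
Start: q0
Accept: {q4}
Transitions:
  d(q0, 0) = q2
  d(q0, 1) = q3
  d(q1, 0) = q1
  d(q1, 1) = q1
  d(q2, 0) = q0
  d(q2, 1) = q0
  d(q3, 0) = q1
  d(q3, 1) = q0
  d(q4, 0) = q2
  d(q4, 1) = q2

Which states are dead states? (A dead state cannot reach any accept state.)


Forward reachability from each state:
  q0 -> reaches {q0, q1, q2, q3}, no accept state (dead)
  q1 -> reaches {q1}, no accept state (dead)
  q2 -> reaches {q0, q1, q2, q3}, no accept state (dead)
  q3 -> reaches {q0, q1, q2, q3}, no accept state (dead)
  q4 -> reaches accept state q4 (live)

{q0, q1, q2, q3}


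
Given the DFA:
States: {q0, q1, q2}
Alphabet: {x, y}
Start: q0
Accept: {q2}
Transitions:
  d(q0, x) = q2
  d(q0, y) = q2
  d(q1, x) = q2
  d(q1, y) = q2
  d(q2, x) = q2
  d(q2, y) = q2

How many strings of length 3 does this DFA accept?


Enumerating all length-3 strings:
  "xxx" -> q2 [accept]
  "xxy" -> q2 [accept]
  "xyx" -> q2 [accept]
  "xyy" -> q2 [accept]
  "yxx" -> q2 [accept]
  "yxy" -> q2 [accept]
  "yyx" -> q2 [accept]
  "yyy" -> q2 [accept]

8 out of 8


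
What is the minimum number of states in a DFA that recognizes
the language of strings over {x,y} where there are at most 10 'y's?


States: count = 0, 1, ..., 10 (all accepting; 11 states), plus a dead state for count > 10.
Total: 11 + 1 = 12.

12


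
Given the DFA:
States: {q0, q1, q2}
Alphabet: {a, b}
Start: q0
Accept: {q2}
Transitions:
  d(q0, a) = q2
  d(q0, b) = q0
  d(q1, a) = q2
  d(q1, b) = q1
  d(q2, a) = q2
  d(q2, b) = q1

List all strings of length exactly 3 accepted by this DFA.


All strings of length 3: 8 total
Accepted: 4

"aaa", "aba", "baa", "bba"


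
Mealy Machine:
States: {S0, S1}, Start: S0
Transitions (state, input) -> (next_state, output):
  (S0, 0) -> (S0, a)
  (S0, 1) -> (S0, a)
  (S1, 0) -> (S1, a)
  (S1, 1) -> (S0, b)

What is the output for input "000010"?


Step-by-step:
  (S0, 0) -> (S0, a)
  (S0, 0) -> (S0, a)
  (S0, 0) -> (S0, a)
  (S0, 0) -> (S0, a)
  (S0, 1) -> (S0, a)
  (S0, 0) -> (S0, a)

"aaaaaa"


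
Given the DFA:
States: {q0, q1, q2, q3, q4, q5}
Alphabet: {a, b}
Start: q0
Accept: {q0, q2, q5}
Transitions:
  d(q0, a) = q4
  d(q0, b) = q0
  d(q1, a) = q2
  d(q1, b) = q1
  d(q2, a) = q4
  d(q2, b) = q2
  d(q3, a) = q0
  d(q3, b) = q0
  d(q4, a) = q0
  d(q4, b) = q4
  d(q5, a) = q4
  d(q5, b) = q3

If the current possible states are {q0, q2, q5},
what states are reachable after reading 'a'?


Apply transition on 'a' from each current state:
  d(q0, a) = q4
  d(q2, a) = q4
  d(q5, a) = q4

{q4}


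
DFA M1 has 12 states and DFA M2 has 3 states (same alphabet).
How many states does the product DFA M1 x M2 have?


Product construction pairs every M1 state with every M2 state.
12 * 3 = 36

36


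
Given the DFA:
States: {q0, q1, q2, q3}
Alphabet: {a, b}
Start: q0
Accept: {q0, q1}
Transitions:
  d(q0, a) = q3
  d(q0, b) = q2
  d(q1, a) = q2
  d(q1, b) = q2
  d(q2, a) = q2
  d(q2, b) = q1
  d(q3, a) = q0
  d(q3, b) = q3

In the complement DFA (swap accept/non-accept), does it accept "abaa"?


Trace: q0 -> q3 -> q3 -> q0 -> q3
Final: q3
Original accept: {q0, q1}
Complement: q3 is not in original accept

Yes, complement accepts (original rejects)


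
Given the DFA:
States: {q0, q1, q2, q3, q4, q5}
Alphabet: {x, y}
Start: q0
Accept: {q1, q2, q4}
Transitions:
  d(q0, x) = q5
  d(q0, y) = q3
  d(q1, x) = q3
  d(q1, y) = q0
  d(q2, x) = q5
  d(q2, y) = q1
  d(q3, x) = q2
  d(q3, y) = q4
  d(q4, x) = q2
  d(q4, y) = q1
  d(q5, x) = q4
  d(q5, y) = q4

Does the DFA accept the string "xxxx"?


Trace: q0 -> q5 -> q4 -> q2 -> q5
Final state: q5
Accept states: {q1, q2, q4}

No, rejected (final state q5 is not an accept state)


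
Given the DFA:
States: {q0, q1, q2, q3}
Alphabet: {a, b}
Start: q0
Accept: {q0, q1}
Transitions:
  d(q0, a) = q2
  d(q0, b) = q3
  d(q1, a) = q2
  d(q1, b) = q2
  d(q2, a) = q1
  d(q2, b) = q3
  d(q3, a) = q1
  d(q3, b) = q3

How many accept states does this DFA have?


Accept states listed: {q0, q1}
Counting: q0(1) q1(2)

2


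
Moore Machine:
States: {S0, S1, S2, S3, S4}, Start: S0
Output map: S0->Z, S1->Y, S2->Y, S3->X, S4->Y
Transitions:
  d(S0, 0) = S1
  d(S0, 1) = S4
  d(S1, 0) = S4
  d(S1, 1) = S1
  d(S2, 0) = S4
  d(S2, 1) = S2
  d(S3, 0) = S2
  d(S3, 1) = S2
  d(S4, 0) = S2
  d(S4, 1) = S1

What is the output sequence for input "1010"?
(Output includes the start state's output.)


Start: S0 (output Z)
  --1--> S4 (output Y)
  --0--> S2 (output Y)
  --1--> S2 (output Y)
  --0--> S4 (output Y)

"ZYYYY"


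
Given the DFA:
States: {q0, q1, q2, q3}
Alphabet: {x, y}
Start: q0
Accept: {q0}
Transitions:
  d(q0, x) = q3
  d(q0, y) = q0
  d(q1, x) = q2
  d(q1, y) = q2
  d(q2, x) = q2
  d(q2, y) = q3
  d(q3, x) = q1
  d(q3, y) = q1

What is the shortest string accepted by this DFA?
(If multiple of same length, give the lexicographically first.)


BFS by string length (lex-first path to each state shown):
  len 0: q0<-""
Found accept state at length 0.

"" (empty string)


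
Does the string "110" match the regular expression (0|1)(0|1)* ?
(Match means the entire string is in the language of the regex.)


|string| = 3; first = '1'; last = '0'

Yes, "110" matches (0|1)(0|1)*


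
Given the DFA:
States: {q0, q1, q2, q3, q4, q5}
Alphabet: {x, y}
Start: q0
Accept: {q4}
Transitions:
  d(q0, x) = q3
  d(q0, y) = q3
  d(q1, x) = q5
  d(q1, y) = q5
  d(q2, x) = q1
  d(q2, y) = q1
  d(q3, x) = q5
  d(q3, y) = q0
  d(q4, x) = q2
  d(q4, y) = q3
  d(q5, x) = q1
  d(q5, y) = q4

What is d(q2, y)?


Looking up transition d(q2, y)

q1


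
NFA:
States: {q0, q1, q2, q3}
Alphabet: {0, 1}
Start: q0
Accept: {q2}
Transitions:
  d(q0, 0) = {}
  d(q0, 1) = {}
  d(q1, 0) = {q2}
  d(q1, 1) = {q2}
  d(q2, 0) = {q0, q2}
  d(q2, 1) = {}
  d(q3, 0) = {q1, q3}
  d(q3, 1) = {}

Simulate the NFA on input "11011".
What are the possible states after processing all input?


Start: {q0}
  --1--> {}
  --1--> {}
  --0--> {}
  --1--> {}
  --1--> {}

{} (empty set, no valid transitions)


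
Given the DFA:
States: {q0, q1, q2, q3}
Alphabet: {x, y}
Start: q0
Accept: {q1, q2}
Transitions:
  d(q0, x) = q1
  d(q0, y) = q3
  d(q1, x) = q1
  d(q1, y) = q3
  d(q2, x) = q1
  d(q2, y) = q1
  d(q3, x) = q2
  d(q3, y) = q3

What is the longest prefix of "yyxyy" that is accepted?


Run the DFA, marking each prefix where the state is accepting:
  "" -> q0 [reject]
  "y" -> q3 [reject]
  "yy" -> q3 [reject]
  "yyx" -> q2 [accept]
  "yyxy" -> q1 [accept]
  "yyxyy" -> q3 [reject]

"yyxy"


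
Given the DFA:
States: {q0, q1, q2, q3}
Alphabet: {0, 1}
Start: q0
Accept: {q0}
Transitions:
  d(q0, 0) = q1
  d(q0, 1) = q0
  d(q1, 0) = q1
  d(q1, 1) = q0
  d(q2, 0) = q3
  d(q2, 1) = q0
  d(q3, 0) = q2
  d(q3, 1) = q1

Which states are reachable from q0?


BFS from q0:
  layer 0: {q0}
  layer 1: {q1}

{q0, q1}


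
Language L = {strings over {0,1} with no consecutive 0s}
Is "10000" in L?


'00' occurs at index 1

No, "10000" is not in L


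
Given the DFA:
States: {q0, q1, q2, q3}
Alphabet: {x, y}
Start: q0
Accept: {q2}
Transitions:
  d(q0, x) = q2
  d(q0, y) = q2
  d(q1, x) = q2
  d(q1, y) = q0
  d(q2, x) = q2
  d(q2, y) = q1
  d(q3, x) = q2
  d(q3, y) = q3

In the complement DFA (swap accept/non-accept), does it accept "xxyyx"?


Trace: q0 -> q2 -> q2 -> q1 -> q0 -> q2
Final: q2
Original accept: {q2}
Complement: q2 is in original accept

No, complement rejects (original accepts)


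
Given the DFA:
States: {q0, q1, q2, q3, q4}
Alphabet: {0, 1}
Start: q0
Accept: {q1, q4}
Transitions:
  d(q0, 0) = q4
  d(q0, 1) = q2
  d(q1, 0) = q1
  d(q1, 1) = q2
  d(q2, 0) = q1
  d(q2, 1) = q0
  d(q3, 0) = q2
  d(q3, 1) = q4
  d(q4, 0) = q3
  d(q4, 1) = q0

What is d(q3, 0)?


Looking up transition d(q3, 0)

q2


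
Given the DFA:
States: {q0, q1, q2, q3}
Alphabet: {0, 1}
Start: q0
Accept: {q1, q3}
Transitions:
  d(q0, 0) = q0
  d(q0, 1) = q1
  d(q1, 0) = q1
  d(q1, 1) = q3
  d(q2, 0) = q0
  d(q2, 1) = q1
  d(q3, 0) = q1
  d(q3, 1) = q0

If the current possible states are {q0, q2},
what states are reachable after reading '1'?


Apply transition on '1' from each current state:
  d(q0, 1) = q1
  d(q2, 1) = q1

{q1}


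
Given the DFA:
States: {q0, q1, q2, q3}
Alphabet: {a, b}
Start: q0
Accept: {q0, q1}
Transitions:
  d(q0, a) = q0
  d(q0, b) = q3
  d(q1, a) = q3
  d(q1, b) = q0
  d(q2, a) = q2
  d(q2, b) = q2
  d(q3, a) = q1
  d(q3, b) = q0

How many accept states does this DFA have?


Accept states listed: {q0, q1}
Counting: q0(1) q1(2)

2


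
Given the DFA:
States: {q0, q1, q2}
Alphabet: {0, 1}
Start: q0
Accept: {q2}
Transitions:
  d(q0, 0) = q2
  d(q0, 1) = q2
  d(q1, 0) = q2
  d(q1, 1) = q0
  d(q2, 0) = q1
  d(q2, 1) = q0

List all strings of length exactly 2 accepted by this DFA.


All strings of length 2: 4 total
Accepted: 0

None


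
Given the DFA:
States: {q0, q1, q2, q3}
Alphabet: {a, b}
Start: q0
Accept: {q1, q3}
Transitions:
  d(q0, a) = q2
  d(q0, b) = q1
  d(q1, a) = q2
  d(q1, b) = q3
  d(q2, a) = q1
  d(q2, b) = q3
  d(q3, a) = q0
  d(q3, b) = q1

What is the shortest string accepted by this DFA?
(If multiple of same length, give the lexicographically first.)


BFS by string length (lex-first path to each state shown):
  len 0: q0<-""
  len 1: q1<-"b", q2<-"a"
Found accept state at length 1.

"b"


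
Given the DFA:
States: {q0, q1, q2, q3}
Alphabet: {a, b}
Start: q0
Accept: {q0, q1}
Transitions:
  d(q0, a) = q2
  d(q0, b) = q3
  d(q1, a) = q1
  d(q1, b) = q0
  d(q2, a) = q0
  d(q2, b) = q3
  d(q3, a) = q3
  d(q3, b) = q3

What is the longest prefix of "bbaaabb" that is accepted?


Run the DFA, marking each prefix where the state is accepting:
  "" -> q0 [accept]
  "b" -> q3 [reject]
  "bb" -> q3 [reject]
  "bba" -> q3 [reject]
  "bbaa" -> q3 [reject]
  "bbaaa" -> q3 [reject]
  "bbaaab" -> q3 [reject]
  "bbaaabb" -> q3 [reject]

""


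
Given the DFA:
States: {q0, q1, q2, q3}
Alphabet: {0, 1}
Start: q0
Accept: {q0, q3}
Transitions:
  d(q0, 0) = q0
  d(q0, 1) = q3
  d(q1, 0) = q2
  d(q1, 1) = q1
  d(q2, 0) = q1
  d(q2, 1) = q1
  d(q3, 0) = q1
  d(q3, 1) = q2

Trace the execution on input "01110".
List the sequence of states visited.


Input: 01110
d(q0, 0) = q0
d(q0, 1) = q3
d(q3, 1) = q2
d(q2, 1) = q1
d(q1, 0) = q2


q0 -> q0 -> q3 -> q2 -> q1 -> q2


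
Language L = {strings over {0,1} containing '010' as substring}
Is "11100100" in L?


'010' occurs at index 4

Yes, "11100100" is in L


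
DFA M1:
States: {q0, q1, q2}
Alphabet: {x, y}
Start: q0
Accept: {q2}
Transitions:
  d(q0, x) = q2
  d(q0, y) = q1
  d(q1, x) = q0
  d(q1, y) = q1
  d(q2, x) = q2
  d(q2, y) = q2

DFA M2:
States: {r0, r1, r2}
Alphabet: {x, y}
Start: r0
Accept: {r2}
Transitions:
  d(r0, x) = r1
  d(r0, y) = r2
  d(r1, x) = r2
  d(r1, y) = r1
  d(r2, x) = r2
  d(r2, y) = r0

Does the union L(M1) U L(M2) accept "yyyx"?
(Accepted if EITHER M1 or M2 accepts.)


M1: final=q0 accepted=False
M2: final=r2 accepted=True

Yes, union accepts


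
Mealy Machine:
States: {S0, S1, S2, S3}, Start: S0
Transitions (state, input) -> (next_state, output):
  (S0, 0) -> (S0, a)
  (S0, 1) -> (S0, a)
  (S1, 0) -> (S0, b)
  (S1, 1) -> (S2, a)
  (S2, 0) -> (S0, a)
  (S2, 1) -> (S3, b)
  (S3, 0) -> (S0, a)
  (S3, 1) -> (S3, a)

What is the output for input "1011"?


Step-by-step:
  (S0, 1) -> (S0, a)
  (S0, 0) -> (S0, a)
  (S0, 1) -> (S0, a)
  (S0, 1) -> (S0, a)

"aaaa"


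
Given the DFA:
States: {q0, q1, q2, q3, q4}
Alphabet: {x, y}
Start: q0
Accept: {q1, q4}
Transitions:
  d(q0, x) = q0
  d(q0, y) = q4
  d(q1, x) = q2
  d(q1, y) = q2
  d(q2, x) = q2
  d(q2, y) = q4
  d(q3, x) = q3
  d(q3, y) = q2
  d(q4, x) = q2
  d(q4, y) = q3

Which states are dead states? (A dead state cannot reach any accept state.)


Forward reachability from each state:
  q0 -> reaches accept state q4 (live)
  q1 -> reaches accept state q1 (live)
  q2 -> reaches accept state q4 (live)
  q3 -> reaches accept state q4 (live)
  q4 -> reaches accept state q4 (live)

None (all states can reach an accept state)


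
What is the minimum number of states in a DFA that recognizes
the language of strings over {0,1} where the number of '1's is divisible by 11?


States track (count of '1') mod 11.
Need 11 states: one per remainder 0..10; accept = remainder 0.

11


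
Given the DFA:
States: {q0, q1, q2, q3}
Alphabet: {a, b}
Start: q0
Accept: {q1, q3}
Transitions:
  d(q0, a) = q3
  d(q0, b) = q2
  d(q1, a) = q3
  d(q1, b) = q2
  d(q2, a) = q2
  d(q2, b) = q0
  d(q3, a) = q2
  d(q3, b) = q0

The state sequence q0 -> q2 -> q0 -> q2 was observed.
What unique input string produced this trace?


Trace back each transition to find the symbol:
  q0 --[b]--> q2
  q2 --[b]--> q0
  q0 --[b]--> q2

"bbb"


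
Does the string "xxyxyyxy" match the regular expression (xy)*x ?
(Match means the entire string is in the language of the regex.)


|string| = 8; first = 'x'; last = 'y'

No, "xxyxyyxy" does not match (xy)*x


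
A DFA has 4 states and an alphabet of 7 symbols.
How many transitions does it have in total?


Each state has exactly one transition per symbol.
4 * 7 = 28

28


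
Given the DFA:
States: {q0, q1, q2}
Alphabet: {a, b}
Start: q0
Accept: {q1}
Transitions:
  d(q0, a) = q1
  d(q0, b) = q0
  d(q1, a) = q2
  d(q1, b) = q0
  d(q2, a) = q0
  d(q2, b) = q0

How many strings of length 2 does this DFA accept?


Enumerating all length-2 strings:
  "aa" -> q2 [reject]
  "ab" -> q0 [reject]
  "ba" -> q1 [accept]
  "bb" -> q0 [reject]

1 out of 4


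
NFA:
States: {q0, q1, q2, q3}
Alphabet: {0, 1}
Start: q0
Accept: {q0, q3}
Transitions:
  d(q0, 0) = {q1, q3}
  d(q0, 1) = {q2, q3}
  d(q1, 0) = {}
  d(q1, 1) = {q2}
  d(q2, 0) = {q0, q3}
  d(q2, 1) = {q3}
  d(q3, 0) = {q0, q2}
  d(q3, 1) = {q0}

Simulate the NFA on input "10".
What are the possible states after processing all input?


Start: {q0}
  --1--> {q2, q3}
  --0--> {q0, q2, q3}

{q0, q2, q3}


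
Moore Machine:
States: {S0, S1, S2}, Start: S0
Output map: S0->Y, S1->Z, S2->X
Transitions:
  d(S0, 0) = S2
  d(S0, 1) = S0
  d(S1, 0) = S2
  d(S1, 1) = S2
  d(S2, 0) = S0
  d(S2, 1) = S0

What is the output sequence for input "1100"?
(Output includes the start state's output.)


Start: S0 (output Y)
  --1--> S0 (output Y)
  --1--> S0 (output Y)
  --0--> S2 (output X)
  --0--> S0 (output Y)

"YYYXY"


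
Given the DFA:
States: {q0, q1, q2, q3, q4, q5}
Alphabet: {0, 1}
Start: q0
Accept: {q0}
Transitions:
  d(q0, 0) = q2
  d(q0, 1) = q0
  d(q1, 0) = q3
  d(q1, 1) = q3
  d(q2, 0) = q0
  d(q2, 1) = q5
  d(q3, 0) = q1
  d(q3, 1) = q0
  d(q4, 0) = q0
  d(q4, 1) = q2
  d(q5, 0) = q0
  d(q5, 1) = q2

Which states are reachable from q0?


BFS from q0:
  layer 0: {q0}
  layer 1: {q2}
  layer 2: {q5}

{q0, q2, q5}


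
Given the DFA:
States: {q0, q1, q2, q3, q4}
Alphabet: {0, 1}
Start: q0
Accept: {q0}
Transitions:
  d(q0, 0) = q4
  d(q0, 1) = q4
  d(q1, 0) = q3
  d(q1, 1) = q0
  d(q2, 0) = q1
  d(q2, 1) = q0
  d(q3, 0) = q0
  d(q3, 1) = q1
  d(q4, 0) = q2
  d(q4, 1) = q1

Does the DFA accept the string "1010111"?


Trace: q0 -> q4 -> q2 -> q0 -> q4 -> q1 -> q0 -> q4
Final state: q4
Accept states: {q0}

No, rejected (final state q4 is not an accept state)


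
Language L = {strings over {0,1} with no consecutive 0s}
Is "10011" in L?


'00' occurs at index 1

No, "10011" is not in L


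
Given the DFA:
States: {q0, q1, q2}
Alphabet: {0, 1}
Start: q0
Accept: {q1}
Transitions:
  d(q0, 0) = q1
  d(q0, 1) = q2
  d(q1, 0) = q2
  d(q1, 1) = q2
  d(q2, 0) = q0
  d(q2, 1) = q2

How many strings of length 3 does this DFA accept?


Enumerating all length-3 strings:
  "000" -> q0 [reject]
  "001" -> q2 [reject]
  "010" -> q0 [reject]
  "011" -> q2 [reject]
  "100" -> q1 [accept]
  "101" -> q2 [reject]
  "110" -> q0 [reject]
  "111" -> q2 [reject]

1 out of 8


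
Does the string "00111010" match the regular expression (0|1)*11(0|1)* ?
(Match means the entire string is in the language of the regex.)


|string| = 8; first = '0'; last = '0'

Yes, "00111010" matches (0|1)*11(0|1)*


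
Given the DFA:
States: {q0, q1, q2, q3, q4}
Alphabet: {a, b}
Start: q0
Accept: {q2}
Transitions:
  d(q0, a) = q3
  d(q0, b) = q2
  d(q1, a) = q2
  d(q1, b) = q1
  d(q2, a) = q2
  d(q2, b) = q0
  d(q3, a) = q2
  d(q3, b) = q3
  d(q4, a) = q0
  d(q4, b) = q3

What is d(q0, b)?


Looking up transition d(q0, b)

q2


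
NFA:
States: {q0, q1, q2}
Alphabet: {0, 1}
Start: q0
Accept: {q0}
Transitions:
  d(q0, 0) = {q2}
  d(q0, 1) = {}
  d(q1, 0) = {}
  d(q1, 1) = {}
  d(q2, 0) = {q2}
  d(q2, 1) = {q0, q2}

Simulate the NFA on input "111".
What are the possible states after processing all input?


Start: {q0}
  --1--> {}
  --1--> {}
  --1--> {}

{} (empty set, no valid transitions)


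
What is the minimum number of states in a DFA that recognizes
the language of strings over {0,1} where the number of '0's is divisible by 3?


States track (count of '0') mod 3.
Need 3 states: one per remainder 0..2; accept = remainder 0.

3


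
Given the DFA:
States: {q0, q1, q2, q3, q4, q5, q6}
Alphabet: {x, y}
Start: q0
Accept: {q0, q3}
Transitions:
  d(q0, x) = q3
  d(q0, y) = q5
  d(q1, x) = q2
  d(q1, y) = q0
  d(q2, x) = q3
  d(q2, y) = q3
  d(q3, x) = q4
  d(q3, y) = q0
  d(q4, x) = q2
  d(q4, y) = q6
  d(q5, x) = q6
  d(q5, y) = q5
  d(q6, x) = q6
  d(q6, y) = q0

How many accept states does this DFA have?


Accept states listed: {q0, q3}
Counting: q0(1) q3(2)

2


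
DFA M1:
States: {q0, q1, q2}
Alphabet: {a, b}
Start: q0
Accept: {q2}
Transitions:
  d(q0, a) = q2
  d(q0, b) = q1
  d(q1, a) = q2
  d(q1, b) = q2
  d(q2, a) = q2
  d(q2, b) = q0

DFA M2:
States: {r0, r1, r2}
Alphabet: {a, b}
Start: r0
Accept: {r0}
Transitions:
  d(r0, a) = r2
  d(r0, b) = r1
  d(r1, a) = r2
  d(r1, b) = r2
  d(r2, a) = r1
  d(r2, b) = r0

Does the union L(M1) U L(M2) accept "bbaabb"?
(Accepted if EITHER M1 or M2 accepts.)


M1: final=q1 accepted=False
M2: final=r1 accepted=False

No, union rejects (neither accepts)


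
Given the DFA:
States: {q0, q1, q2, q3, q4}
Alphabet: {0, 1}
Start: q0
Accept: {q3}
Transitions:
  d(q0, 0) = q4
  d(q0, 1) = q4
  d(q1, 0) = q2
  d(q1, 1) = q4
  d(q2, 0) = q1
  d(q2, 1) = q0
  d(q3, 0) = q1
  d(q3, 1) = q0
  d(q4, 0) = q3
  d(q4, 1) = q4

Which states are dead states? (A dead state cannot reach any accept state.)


Forward reachability from each state:
  q0 -> reaches accept state q3 (live)
  q1 -> reaches accept state q3 (live)
  q2 -> reaches accept state q3 (live)
  q3 -> reaches accept state q3 (live)
  q4 -> reaches accept state q3 (live)

None (all states can reach an accept state)


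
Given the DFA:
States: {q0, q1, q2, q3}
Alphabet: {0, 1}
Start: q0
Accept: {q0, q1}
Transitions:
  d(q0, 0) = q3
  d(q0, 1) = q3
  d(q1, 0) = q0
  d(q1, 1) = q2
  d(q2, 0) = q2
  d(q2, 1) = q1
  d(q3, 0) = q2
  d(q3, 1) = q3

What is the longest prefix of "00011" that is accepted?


Run the DFA, marking each prefix where the state is accepting:
  "" -> q0 [accept]
  "0" -> q3 [reject]
  "00" -> q2 [reject]
  "000" -> q2 [reject]
  "0001" -> q1 [accept]
  "00011" -> q2 [reject]

"0001"


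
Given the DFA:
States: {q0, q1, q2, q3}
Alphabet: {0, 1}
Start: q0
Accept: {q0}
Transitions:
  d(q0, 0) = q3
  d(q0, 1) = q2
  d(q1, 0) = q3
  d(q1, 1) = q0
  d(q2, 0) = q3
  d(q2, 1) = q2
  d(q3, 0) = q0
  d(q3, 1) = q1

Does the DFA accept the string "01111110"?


Trace: q0 -> q3 -> q1 -> q0 -> q2 -> q2 -> q2 -> q2 -> q3
Final state: q3
Accept states: {q0}

No, rejected (final state q3 is not an accept state)


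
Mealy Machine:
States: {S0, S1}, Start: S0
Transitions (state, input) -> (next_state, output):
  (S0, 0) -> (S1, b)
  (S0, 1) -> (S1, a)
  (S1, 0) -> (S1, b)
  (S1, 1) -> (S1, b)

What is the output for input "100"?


Step-by-step:
  (S0, 1) -> (S1, a)
  (S1, 0) -> (S1, b)
  (S1, 0) -> (S1, b)

"abb"


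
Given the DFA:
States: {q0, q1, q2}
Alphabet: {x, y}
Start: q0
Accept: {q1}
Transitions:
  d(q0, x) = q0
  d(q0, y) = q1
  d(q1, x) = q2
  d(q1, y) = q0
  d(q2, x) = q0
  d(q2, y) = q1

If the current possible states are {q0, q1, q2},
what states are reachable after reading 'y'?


Apply transition on 'y' from each current state:
  d(q0, y) = q1
  d(q1, y) = q0
  d(q2, y) = q1

{q0, q1}


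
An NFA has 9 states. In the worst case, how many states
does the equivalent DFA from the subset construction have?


Subset construction: one DFA state per subset of NFA states.
2^9 = 512

512


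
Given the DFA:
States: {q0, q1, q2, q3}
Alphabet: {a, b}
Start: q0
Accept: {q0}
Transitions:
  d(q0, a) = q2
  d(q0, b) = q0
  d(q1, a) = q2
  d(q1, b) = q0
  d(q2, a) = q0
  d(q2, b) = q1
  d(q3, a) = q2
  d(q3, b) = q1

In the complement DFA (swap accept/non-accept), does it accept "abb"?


Trace: q0 -> q2 -> q1 -> q0
Final: q0
Original accept: {q0}
Complement: q0 is in original accept

No, complement rejects (original accepts)


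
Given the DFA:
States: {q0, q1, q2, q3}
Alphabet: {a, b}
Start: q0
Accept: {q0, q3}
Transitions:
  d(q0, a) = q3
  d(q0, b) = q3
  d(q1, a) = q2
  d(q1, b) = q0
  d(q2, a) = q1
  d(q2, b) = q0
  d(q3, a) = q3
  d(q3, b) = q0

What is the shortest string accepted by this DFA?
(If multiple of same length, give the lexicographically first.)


BFS by string length (lex-first path to each state shown):
  len 0: q0<-""
Found accept state at length 0.

"" (empty string)


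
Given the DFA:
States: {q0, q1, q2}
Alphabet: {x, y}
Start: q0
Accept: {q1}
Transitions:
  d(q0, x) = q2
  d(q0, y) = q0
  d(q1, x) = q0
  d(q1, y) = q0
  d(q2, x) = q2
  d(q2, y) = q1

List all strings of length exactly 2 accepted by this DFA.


All strings of length 2: 4 total
Accepted: 1

"xy"


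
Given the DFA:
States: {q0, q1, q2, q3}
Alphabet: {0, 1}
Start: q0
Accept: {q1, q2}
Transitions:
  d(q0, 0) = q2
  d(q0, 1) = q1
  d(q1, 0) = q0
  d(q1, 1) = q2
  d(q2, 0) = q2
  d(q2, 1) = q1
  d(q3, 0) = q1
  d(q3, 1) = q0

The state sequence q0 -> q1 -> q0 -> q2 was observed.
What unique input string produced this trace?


Trace back each transition to find the symbol:
  q0 --[1]--> q1
  q1 --[0]--> q0
  q0 --[0]--> q2

"100"


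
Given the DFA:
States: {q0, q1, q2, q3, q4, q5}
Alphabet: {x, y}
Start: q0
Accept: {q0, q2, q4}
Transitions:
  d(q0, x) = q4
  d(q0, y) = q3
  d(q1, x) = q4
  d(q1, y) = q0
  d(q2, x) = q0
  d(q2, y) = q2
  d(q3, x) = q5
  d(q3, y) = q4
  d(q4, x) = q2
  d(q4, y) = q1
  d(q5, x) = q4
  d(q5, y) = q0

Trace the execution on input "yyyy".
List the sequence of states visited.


Input: yyyy
d(q0, y) = q3
d(q3, y) = q4
d(q4, y) = q1
d(q1, y) = q0


q0 -> q3 -> q4 -> q1 -> q0


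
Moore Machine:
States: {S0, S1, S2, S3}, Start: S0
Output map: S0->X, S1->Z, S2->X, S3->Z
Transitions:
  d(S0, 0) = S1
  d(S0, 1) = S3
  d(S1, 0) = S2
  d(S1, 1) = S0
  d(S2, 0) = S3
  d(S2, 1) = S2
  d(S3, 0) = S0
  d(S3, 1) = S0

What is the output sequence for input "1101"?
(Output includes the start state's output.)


Start: S0 (output X)
  --1--> S3 (output Z)
  --1--> S0 (output X)
  --0--> S1 (output Z)
  --1--> S0 (output X)

"XZXZX"


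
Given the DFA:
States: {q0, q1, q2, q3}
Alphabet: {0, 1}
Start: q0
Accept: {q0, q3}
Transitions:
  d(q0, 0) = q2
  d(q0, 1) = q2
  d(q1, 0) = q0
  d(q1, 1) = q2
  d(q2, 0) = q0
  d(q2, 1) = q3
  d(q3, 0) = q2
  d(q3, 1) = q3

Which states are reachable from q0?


BFS from q0:
  layer 0: {q0}
  layer 1: {q2}
  layer 2: {q3}

{q0, q2, q3}


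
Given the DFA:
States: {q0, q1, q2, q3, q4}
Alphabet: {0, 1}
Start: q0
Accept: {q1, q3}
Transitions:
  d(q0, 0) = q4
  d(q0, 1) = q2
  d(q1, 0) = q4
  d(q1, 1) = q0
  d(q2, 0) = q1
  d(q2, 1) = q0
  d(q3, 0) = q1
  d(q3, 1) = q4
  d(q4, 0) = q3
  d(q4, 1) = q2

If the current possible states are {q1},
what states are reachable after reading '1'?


Apply transition on '1' from each current state:
  d(q1, 1) = q0

{q0}


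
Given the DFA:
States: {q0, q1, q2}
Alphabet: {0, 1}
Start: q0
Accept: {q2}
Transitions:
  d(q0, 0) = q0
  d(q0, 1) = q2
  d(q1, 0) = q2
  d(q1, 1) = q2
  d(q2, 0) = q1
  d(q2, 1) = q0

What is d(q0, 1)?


Looking up transition d(q0, 1)

q2


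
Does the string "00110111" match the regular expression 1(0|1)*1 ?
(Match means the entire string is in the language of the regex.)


|string| = 8; first = '0'; last = '1'

No, "00110111" does not match 1(0|1)*1


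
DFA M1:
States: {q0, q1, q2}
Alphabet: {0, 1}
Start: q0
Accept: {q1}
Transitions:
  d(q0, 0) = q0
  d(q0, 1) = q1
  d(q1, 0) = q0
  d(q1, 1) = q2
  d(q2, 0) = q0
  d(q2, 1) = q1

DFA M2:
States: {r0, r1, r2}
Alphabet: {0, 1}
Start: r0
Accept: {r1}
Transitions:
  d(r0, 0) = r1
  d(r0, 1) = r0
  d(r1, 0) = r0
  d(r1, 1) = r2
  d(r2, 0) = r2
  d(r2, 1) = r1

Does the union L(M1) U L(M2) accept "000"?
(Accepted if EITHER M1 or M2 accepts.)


M1: final=q0 accepted=False
M2: final=r1 accepted=True

Yes, union accepts


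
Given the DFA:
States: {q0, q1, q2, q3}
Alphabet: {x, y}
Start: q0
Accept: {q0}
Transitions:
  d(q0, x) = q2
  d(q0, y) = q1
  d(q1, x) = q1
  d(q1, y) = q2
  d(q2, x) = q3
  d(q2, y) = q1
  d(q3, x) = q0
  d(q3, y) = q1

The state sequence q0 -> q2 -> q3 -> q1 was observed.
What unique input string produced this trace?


Trace back each transition to find the symbol:
  q0 --[x]--> q2
  q2 --[x]--> q3
  q3 --[y]--> q1

"xxy"


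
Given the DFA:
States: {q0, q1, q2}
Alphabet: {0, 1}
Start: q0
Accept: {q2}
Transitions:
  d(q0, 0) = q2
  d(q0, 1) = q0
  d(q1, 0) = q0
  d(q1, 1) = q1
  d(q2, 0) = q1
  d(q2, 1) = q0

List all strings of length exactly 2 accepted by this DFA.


All strings of length 2: 4 total
Accepted: 1

"10"


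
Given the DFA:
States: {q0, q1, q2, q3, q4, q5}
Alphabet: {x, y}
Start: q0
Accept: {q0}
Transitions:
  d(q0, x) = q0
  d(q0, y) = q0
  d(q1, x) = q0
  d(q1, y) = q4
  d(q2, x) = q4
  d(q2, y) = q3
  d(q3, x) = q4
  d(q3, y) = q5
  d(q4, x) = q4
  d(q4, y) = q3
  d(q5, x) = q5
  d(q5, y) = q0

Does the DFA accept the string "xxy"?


Trace: q0 -> q0 -> q0 -> q0
Final state: q0
Accept states: {q0}

Yes, accepted (final state q0 is an accept state)


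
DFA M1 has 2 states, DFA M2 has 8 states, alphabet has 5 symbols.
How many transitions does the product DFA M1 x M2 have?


Product DFA has 2 * 8 = 16 states.
Each has 5 transitions: 16 * 5 = 80

80


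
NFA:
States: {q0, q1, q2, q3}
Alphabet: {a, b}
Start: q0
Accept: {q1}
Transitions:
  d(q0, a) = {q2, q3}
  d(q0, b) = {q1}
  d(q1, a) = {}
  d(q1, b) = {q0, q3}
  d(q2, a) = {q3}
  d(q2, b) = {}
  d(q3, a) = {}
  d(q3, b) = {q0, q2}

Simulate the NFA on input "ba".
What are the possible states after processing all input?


Start: {q0}
  --b--> {q1}
  --a--> {}

{} (empty set, no valid transitions)


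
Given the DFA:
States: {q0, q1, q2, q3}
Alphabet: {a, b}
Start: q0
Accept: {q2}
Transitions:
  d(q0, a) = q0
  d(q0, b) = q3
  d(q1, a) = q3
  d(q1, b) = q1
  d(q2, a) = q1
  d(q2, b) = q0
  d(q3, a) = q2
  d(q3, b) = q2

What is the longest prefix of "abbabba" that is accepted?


Run the DFA, marking each prefix where the state is accepting:
  "" -> q0 [reject]
  "a" -> q0 [reject]
  "ab" -> q3 [reject]
  "abb" -> q2 [accept]
  "abba" -> q1 [reject]
  "abbab" -> q1 [reject]
  "abbabb" -> q1 [reject]
  "abbabba" -> q3 [reject]

"abb"


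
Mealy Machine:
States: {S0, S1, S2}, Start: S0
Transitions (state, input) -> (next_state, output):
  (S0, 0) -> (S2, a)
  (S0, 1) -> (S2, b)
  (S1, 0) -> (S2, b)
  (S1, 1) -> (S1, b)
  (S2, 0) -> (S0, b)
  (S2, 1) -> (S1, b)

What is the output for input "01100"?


Step-by-step:
  (S0, 0) -> (S2, a)
  (S2, 1) -> (S1, b)
  (S1, 1) -> (S1, b)
  (S1, 0) -> (S2, b)
  (S2, 0) -> (S0, b)

"abbbb"


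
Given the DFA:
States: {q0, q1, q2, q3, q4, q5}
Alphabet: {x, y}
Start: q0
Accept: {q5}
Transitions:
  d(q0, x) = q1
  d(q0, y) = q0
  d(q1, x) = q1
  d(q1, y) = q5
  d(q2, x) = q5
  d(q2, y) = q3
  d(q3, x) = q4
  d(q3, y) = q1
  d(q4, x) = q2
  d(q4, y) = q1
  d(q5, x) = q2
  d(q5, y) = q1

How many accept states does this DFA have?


Accept states listed: {q5}
Counting: q5(1)

1


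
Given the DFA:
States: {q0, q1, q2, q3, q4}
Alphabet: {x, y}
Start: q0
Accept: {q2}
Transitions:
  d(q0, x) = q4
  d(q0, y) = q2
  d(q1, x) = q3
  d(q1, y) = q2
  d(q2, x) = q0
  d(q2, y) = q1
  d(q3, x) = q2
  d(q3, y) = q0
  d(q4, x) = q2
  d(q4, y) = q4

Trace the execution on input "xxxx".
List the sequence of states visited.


Input: xxxx
d(q0, x) = q4
d(q4, x) = q2
d(q2, x) = q0
d(q0, x) = q4


q0 -> q4 -> q2 -> q0 -> q4


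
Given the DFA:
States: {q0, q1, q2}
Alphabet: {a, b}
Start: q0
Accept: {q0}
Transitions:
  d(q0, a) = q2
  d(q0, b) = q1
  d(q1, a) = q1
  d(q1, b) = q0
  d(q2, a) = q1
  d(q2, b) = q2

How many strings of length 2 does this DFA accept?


Enumerating all length-2 strings:
  "aa" -> q1 [reject]
  "ab" -> q2 [reject]
  "ba" -> q1 [reject]
  "bb" -> q0 [accept]

1 out of 4


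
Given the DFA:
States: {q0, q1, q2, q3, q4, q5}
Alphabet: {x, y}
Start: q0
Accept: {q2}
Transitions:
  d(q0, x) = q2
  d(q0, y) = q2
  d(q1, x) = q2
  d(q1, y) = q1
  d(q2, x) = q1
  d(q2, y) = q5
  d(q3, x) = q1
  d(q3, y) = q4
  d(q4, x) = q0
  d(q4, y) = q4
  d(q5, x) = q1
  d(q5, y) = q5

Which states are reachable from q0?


BFS from q0:
  layer 0: {q0}
  layer 1: {q2}
  layer 2: {q1, q5}

{q0, q1, q2, q5}
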